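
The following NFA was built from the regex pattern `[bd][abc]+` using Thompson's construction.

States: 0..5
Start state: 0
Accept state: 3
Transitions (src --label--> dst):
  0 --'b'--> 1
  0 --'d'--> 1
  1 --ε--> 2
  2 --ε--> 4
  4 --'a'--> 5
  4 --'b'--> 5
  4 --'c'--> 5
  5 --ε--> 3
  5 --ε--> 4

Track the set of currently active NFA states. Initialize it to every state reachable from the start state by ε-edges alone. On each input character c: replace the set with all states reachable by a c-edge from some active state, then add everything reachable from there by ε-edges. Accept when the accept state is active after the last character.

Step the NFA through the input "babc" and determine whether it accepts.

S₀ = ε-closure({0}) = {0}
'b' @ 1: {1,2,4}
'a' @ 2: {3,4,5}  (accept∈set)
'b' @ 3: {3,4,5}  (accept∈set)
'c' @ 4: {3,4,5}  (accept∈set)
final: {3,4,5}; accept 3 in set

Answer: ACCEPT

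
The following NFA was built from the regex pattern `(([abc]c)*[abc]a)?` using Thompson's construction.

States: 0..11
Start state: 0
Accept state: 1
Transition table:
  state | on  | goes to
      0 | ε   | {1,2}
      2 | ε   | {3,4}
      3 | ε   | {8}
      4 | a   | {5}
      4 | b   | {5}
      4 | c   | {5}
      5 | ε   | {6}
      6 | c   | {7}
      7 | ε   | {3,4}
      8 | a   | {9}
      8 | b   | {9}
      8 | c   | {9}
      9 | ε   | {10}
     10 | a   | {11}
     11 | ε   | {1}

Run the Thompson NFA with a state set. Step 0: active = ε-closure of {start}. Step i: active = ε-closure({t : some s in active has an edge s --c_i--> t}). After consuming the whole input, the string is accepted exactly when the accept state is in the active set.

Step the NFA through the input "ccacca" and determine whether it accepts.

Answer: ACCEPT

Trace:
initial (ε-close {0}): {0,1,2,3,4,8}
'c' @ 1: {5,6,9,10}
'c' @ 2: {3,4,7,8}
'a' @ 3: {5,6,9,10}
'c' @ 4: {3,4,7,8}
'c' @ 5: {5,6,9,10}
'a' @ 6: {1,11}  (accept∈set)
after full input: {1,11}  (accept=1 in)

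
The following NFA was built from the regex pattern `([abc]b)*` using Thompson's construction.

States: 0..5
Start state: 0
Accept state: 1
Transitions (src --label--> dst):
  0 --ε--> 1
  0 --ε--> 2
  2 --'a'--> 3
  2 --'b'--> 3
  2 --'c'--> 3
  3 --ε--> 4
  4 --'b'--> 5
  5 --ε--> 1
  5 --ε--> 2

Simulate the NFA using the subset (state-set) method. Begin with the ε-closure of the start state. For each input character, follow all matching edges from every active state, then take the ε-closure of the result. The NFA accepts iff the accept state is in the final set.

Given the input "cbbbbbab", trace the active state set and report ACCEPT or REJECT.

start: ε-closure({0}) = {0,1,2}
'c' @ 1: {3,4}
'b' @ 2: {1,2,5}  ✓accept
'b' @ 3: {3,4}
'b' @ 4: {1,2,5}  ✓accept
'b' @ 5: {3,4}
'b' @ 6: {1,2,5}  ✓accept
'a' @ 7: {3,4}
'b' @ 8: {1,2,5}  ✓accept
final: {1,2,5}; accept 1 in set

Answer: ACCEPT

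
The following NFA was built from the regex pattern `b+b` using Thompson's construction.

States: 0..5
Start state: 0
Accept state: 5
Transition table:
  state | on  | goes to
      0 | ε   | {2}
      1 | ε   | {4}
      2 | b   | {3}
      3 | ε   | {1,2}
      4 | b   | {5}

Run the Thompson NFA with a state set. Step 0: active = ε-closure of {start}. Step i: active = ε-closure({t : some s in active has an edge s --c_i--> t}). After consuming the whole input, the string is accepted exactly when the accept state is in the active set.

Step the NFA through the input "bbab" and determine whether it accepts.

Answer: REJECT

Trace:
initial (ε-close {0}): {0,2}
'b' @ 1: {1,2,3,4}
'b' @ 2: {1,2,3,4,5}  (accept∈set)
'a' @ 3: {}  — no active states
rest 'b' ignored (set empty)
final: {}; accept 5 not in set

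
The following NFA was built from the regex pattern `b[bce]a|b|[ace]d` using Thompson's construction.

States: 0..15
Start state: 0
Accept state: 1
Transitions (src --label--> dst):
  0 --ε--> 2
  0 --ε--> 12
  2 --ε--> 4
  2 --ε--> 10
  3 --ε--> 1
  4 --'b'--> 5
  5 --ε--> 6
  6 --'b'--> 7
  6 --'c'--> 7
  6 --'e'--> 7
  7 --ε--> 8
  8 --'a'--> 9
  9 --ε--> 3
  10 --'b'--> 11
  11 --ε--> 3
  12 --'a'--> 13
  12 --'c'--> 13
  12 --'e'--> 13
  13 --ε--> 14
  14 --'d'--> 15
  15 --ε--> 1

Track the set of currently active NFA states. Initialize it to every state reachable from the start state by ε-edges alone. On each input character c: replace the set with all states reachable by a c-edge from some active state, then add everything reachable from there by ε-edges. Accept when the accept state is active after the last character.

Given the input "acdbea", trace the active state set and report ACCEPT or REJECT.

start: ε-closure({0}) = {0,2,4,10,12}
'a' @ 1: {13,14}
'c' @ 2: {}  — dead — no transitions
rest 'dbea' ignored (set empty)
after full input: {}  (accept=1 not in)

Answer: REJECT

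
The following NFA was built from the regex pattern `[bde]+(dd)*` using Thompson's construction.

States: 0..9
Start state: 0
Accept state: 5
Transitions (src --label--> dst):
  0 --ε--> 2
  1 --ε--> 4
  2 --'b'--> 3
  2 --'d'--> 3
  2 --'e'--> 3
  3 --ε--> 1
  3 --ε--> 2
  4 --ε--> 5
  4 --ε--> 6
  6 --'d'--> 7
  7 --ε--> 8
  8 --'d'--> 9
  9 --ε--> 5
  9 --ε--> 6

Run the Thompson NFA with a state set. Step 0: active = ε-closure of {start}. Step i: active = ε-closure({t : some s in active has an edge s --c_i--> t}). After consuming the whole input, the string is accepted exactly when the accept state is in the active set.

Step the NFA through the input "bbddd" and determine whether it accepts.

Answer: ACCEPT

Trace:
start: ε-closure({0}) = {0,2}
'b' @ 1: {1,2,3,4,5,6}  ✓accept
'b' @ 2: {1,2,3,4,5,6}  ✓accept
'd' @ 3: {1,2,3,4,5,6,7,8}  ✓accept
'd' @ 4: {1,2,3,4,5,6,7,8,9}  ✓accept
'd' @ 5: {1,2,3,4,5,6,7,8,9}  ✓accept
final: {1,2,3,4,5,6,7,8,9}; accept 5 in set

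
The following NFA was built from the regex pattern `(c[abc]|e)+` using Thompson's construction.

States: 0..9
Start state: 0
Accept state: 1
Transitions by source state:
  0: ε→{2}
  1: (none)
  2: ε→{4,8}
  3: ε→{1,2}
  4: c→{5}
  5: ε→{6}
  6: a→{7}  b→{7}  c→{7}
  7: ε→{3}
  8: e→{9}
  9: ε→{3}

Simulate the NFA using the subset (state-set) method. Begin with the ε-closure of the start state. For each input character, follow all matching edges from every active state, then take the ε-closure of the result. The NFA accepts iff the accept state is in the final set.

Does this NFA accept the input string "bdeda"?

Answer: REJECT

Trace:
initial (ε-close {0}): {0,2,4,8}
'b' @ 1: {}  — dead — no transitions
rest 'deda' ignored (set empty)
after full input: {}  (accept=1 not in)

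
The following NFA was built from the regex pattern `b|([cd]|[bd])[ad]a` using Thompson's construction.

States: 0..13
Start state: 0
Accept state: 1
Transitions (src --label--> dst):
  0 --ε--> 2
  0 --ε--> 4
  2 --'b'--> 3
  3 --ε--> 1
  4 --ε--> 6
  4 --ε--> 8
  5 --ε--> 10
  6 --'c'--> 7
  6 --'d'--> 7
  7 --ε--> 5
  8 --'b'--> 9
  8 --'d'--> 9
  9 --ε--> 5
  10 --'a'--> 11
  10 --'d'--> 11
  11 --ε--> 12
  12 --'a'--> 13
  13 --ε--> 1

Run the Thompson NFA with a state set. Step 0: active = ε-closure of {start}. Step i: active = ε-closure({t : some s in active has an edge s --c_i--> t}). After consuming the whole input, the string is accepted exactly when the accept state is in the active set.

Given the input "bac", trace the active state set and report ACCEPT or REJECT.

Answer: REJECT

Steps:
S₀ = ε-closure({0}) = {0,2,4,6,8}
'b' @ 1: {1,3,5,9,10}  ✓accept
'a' @ 2: {11,12}
'c' @ 3: {}  — no active states
end set {} — state 1 not in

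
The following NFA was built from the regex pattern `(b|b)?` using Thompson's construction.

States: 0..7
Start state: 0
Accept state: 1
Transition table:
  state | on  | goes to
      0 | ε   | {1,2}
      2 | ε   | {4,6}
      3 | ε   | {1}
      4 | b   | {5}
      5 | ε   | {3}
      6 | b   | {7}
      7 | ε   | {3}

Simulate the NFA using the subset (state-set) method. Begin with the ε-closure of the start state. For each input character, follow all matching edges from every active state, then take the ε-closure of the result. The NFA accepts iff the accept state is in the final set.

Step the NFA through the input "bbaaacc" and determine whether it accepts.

start: ε-closure({0}) = {0,1,2,4,6}
'b' @ 1: {1,3,5,7}  ✓accept
'b' @ 2: {}  — no active states
rest 'aaacc' ignored (set empty)
after full input: {}  (accept=1 not in)

Answer: REJECT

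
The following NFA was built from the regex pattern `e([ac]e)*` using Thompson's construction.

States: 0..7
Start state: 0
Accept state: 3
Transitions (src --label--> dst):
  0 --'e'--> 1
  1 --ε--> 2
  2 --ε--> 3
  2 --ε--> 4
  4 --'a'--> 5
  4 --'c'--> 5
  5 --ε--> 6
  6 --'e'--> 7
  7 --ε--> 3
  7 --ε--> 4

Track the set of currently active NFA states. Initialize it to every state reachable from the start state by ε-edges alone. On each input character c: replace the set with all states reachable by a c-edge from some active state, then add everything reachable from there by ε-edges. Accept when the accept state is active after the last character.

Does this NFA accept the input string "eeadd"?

S₀ = ε-closure({0}) = {0}
'e' @ 1: {1,2,3,4}  ✓accept
'e' @ 2: {}  — dead — no transitions
rest 'add' ignored (set empty)
after full input: {}  (accept=3 not in)

Answer: REJECT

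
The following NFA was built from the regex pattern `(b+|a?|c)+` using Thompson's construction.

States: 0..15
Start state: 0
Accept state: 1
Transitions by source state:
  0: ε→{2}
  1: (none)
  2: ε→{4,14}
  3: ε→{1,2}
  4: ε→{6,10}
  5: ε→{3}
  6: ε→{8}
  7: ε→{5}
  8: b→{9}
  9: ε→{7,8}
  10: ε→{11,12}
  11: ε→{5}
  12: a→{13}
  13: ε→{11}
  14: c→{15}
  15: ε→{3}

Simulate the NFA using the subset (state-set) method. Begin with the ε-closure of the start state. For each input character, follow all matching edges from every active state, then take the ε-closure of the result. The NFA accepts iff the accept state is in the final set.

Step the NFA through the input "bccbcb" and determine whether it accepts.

Answer: ACCEPT

Steps:
start: ε-closure({0}) = {0,1,2,3,4,5,6,8,10,11,12,14}
'b' @ 1: {1,2,3,4,5,6,7,8,9,10,11,12,14}  ✓accept
'c' @ 2: {1,2,3,4,5,6,8,10,11,12,14,15}  ✓accept
'c' @ 3: {1,2,3,4,5,6,8,10,11,12,14,15}  ✓accept
'b' @ 4: {1,2,3,4,5,6,7,8,9,10,11,12,14}  ✓accept
'c' @ 5: {1,2,3,4,5,6,8,10,11,12,14,15}  ✓accept
'b' @ 6: {1,2,3,4,5,6,7,8,9,10,11,12,14}  ✓accept
end set {1,2,3,4,5,6,7,8,9,10,11,12,14} — state 1 in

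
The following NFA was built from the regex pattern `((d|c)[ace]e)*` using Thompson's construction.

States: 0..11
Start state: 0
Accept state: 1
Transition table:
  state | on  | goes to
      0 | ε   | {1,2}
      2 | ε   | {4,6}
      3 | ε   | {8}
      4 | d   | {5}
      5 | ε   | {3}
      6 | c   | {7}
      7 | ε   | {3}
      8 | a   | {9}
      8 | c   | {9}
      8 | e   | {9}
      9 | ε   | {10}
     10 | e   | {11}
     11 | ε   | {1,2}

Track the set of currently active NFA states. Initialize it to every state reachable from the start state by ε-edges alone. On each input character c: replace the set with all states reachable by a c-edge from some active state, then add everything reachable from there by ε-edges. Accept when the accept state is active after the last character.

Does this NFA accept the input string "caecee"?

S₀ = ε-closure({0}) = {0,1,2,4,6}
'c' @ 1: {3,7,8}
'a' @ 2: {9,10}
'e' @ 3: {1,2,4,6,11}  (accept∈set)
'c' @ 4: {3,7,8}
'e' @ 5: {9,10}
'e' @ 6: {1,2,4,6,11}  (accept∈set)
after full input: {1,2,4,6,11}  (accept=1 in)

Answer: ACCEPT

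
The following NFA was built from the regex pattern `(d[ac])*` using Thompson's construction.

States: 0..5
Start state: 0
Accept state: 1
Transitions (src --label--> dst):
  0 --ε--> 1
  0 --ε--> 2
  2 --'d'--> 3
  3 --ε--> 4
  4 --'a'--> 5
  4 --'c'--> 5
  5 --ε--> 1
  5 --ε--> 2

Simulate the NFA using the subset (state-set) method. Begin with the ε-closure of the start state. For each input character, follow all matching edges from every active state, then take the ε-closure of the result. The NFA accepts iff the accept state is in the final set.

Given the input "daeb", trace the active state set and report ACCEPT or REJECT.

initial (ε-close {0}): {0,1,2}
'd' @ 1: {3,4}
'a' @ 2: {1,2,5}  (accept∈set)
'e' @ 3: {}  — dead — no transitions
rest 'b' ignored (set empty)
after full input: {}  (accept=1 not in)

Answer: REJECT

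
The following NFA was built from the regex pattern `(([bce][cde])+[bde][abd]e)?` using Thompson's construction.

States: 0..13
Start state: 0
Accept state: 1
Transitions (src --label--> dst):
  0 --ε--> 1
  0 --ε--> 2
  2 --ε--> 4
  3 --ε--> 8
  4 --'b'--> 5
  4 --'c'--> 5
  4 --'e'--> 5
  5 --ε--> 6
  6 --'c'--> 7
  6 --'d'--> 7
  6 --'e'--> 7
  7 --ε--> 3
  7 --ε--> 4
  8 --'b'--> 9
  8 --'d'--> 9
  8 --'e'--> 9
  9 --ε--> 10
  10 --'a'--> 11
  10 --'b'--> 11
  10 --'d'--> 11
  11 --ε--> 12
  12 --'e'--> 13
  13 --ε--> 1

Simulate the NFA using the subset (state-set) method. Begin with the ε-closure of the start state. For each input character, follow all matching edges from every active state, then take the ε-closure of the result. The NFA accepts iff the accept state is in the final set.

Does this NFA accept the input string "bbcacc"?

start: ε-closure({0}) = {0,1,2,4}
'b' @ 1: {5,6}
'b' @ 2: {}  — state set empty
rest 'cacc' ignored (set empty)
final: {}; accept 1 not in set

Answer: REJECT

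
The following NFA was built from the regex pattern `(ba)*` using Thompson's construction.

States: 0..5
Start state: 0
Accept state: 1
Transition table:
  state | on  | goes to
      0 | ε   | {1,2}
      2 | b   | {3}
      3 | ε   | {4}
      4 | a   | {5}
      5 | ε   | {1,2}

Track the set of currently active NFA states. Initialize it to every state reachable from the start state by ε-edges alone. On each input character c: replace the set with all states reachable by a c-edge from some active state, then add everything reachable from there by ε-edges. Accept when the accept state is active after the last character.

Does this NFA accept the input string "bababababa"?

start: ε-closure({0}) = {0,1,2}
'b' @ 1: {3,4}
'a' @ 2: {1,2,5}  ✓accept
'b' @ 3: {3,4}
'a' @ 4: {1,2,5}  ✓accept
'b' @ 5: {3,4}
'a' @ 6: {1,2,5}  ✓accept
'b' @ 7: {3,4}
'a' @ 8: {1,2,5}  ✓accept
'b' @ 9: {3,4}
'a' @ 10: {1,2,5}  ✓accept
after full input: {1,2,5}  (accept=1 in)

Answer: ACCEPT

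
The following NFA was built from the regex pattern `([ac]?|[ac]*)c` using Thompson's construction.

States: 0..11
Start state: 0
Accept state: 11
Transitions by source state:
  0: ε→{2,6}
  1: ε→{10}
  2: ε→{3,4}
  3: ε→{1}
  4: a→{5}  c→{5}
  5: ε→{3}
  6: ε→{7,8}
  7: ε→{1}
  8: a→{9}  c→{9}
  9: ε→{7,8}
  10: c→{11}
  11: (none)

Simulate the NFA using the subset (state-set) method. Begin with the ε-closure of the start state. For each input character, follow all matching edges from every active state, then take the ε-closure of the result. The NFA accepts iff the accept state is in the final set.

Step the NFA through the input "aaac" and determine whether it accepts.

initial (ε-close {0}): {0,1,2,3,4,6,7,8,10}
'a' @ 1: {1,3,5,7,8,9,10}
'a' @ 2: {1,7,8,9,10}
'a' @ 3: {1,7,8,9,10}
'c' @ 4: {1,7,8,9,10,11}  [accepting]
after full input: {1,7,8,9,10,11}  (accept=11 in)

Answer: ACCEPT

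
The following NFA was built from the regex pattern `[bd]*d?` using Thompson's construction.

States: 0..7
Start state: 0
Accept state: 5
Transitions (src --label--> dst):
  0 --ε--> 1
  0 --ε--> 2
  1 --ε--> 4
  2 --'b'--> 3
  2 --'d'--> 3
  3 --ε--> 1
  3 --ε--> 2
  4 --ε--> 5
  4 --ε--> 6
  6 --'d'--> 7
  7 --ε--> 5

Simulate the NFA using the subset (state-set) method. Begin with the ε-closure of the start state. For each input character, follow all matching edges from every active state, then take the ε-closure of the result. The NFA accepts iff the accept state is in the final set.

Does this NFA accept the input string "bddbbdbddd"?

Answer: ACCEPT

Steps:
S₀ = ε-closure({0}) = {0,1,2,4,5,6}
'b' @ 1: {1,2,3,4,5,6}  ✓accept
'd' @ 2: {1,2,3,4,5,6,7}  ✓accept
'd' @ 3: {1,2,3,4,5,6,7}  ✓accept
'b' @ 4: {1,2,3,4,5,6}  ✓accept
'b' @ 5: {1,2,3,4,5,6}  ✓accept
'd' @ 6: {1,2,3,4,5,6,7}  ✓accept
'b' @ 7: {1,2,3,4,5,6}  ✓accept
'd' @ 8: {1,2,3,4,5,6,7}  ✓accept
'd' @ 9: {1,2,3,4,5,6,7}  ✓accept
'd' @ 10: {1,2,3,4,5,6,7}  ✓accept
after full input: {1,2,3,4,5,6,7}  (accept=5 in)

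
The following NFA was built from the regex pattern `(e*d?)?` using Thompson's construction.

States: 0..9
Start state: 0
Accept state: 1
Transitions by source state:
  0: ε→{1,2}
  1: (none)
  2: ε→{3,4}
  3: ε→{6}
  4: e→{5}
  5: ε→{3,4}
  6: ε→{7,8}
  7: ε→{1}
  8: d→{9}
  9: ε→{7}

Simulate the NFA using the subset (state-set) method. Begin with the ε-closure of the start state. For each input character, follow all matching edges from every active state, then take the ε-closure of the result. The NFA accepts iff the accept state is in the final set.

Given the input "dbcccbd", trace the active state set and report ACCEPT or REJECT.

S₀ = ε-closure({0}) = {0,1,2,3,4,6,7,8}
'd' @ 1: {1,7,9}  ✓accept
'b' @ 2: {}  — state set empty
rest 'cccbd' ignored (set empty)
final: {}; accept 1 not in set

Answer: REJECT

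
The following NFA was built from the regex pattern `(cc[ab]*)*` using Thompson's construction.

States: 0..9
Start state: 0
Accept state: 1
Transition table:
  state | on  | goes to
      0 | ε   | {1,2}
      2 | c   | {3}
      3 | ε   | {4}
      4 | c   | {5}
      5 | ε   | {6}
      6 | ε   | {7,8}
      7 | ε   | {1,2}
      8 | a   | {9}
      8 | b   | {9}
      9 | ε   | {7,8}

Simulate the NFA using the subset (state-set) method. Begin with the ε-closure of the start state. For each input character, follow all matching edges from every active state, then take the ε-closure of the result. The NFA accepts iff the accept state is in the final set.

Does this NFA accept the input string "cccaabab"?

initial (ε-close {0}): {0,1,2}
'c' @ 1: {3,4}
'c' @ 2: {1,2,5,6,7,8}  [accepting]
'c' @ 3: {3,4}
'a' @ 4: {}  — dead — no transitions
rest 'abab' ignored (set empty)
end set {} — state 1 not in

Answer: REJECT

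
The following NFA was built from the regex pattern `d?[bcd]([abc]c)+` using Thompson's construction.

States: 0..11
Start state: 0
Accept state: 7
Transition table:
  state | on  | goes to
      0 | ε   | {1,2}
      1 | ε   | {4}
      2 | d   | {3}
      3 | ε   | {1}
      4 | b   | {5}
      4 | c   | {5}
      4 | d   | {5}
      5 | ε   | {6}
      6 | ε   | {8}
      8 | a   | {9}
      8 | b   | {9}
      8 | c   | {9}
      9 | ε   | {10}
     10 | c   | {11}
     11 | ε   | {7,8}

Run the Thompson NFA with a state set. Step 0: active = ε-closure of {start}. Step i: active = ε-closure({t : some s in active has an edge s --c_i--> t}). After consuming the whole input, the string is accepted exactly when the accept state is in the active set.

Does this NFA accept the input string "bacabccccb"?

Answer: REJECT

Steps:
initial (ε-close {0}): {0,1,2,4}
'b' @ 1: {5,6,8}
'a' @ 2: {9,10}
'c' @ 3: {7,8,11}  ✓accept
'a' @ 4: {9,10}
'b' @ 5: {}  — state set empty
rest 'ccccb' ignored (set empty)
end set {} — state 7 not in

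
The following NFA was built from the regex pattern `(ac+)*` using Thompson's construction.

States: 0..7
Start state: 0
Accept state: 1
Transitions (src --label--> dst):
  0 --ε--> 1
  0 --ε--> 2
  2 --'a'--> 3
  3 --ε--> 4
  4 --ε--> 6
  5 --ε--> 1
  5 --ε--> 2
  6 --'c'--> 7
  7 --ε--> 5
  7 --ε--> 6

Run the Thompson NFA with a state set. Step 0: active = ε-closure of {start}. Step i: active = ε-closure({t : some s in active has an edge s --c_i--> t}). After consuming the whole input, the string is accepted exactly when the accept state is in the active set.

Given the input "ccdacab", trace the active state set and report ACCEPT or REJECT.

initial (ε-close {0}): {0,1,2}
'c' @ 1: {}  — no active states
rest 'cdacab' ignored (set empty)
end set {} — state 1 not in

Answer: REJECT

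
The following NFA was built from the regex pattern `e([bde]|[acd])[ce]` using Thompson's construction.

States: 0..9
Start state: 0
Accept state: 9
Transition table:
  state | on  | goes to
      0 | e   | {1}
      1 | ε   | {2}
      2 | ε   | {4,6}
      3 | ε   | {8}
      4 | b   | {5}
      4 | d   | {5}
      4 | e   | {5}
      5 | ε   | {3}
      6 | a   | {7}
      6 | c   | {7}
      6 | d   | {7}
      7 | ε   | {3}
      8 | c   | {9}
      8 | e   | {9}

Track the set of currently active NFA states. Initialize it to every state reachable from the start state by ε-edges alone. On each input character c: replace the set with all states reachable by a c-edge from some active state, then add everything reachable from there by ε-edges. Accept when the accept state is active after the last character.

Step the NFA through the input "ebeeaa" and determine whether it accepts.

Answer: REJECT

Steps:
initial (ε-close {0}): {0}
'e' @ 1: {1,2,4,6}
'b' @ 2: {3,5,8}
'e' @ 3: {9}  [accepting]
'e' @ 4: {}  — no active states
rest 'aa' ignored (set empty)
end set {} — state 9 not in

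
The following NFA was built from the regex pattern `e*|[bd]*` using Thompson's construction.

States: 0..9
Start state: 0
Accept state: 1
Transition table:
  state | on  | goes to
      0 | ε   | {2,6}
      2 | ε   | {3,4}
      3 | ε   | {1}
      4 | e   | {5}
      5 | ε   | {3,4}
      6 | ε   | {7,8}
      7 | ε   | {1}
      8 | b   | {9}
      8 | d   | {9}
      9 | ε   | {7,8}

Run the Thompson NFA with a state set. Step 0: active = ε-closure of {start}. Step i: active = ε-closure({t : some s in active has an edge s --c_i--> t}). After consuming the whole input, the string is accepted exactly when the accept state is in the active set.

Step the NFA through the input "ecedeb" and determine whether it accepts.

start: ε-closure({0}) = {0,1,2,3,4,6,7,8}
'e' @ 1: {1,3,4,5}  (accept∈set)
'c' @ 2: {}  — dead — no transitions
rest 'edeb' ignored (set empty)
after full input: {}  (accept=1 not in)

Answer: REJECT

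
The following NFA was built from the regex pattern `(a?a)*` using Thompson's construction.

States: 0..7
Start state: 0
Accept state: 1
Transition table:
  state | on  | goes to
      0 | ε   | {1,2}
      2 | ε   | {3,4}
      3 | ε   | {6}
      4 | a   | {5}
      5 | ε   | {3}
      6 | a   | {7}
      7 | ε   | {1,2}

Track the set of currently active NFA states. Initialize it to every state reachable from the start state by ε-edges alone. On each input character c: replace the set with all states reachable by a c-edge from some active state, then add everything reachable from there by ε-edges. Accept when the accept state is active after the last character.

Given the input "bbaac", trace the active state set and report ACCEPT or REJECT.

Answer: REJECT

Derivation:
S₀ = ε-closure({0}) = {0,1,2,3,4,6}
'b' @ 1: {}  — no active states
rest 'baac' ignored (set empty)
after full input: {}  (accept=1 not in)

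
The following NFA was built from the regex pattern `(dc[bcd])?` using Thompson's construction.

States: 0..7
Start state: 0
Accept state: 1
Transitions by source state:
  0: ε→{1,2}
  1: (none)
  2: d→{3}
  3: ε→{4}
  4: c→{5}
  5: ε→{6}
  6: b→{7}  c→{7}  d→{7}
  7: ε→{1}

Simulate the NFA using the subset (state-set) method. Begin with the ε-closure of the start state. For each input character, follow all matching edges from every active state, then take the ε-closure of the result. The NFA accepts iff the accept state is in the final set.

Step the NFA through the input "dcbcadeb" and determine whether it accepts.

Answer: REJECT

Derivation:
initial (ε-close {0}): {0,1,2}
'd' @ 1: {3,4}
'c' @ 2: {5,6}
'b' @ 3: {1,7}  [accepting]
'c' @ 4: {}  — no active states
rest 'adeb' ignored (set empty)
final: {}; accept 1 not in set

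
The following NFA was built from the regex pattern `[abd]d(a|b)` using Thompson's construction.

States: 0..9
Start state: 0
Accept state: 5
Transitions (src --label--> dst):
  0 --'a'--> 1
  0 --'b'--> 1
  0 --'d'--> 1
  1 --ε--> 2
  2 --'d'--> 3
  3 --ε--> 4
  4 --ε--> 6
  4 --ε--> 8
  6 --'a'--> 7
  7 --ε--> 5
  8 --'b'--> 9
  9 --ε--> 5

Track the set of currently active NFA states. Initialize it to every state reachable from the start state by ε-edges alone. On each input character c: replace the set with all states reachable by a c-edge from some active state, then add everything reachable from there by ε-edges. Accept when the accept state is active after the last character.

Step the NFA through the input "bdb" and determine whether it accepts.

Answer: ACCEPT

Derivation:
start: ε-closure({0}) = {0}
'b' @ 1: {1,2}
'd' @ 2: {3,4,6,8}
'b' @ 3: {5,9}  [accepting]
after full input: {5,9}  (accept=5 in)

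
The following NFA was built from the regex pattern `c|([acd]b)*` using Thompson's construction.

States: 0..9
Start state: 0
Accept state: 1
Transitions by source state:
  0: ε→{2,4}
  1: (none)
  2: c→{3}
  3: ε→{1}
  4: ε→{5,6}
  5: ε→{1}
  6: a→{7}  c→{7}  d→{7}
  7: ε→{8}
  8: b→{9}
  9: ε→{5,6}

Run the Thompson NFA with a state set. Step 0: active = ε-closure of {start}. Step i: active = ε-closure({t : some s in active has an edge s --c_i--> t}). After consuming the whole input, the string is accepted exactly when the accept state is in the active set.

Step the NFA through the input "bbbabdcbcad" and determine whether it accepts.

initial (ε-close {0}): {0,1,2,4,5,6}
'b' @ 1: {}  — state set empty
rest 'bbabdcbcad' ignored (set empty)
after full input: {}  (accept=1 not in)

Answer: REJECT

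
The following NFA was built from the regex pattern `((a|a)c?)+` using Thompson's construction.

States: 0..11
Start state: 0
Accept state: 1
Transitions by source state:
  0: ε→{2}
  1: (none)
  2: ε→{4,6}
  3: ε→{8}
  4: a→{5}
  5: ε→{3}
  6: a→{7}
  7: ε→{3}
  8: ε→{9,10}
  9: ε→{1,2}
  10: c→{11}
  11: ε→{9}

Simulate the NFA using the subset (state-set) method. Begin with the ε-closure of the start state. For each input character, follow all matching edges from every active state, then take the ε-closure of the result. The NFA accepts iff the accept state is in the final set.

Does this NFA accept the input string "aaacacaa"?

S₀ = ε-closure({0}) = {0,2,4,6}
'a' @ 1: {1,2,3,4,5,6,7,8,9,10}  [accepting]
'a' @ 2: {1,2,3,4,5,6,7,8,9,10}  [accepting]
'a' @ 3: {1,2,3,4,5,6,7,8,9,10}  [accepting]
'c' @ 4: {1,2,4,6,9,11}  [accepting]
'a' @ 5: {1,2,3,4,5,6,7,8,9,10}  [accepting]
'c' @ 6: {1,2,4,6,9,11}  [accepting]
'a' @ 7: {1,2,3,4,5,6,7,8,9,10}  [accepting]
'a' @ 8: {1,2,3,4,5,6,7,8,9,10}  [accepting]
after full input: {1,2,3,4,5,6,7,8,9,10}  (accept=1 in)

Answer: ACCEPT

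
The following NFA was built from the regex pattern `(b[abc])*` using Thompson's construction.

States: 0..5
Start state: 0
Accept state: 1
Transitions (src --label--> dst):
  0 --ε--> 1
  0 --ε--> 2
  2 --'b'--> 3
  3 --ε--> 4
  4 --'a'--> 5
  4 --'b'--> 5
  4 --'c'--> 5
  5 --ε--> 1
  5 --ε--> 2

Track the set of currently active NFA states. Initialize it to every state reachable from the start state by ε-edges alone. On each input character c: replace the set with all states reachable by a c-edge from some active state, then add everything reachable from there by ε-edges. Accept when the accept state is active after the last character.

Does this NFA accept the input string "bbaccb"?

S₀ = ε-closure({0}) = {0,1,2}
'b' @ 1: {3,4}
'b' @ 2: {1,2,5}  (accept∈set)
'a' @ 3: {}  — state set empty
rest 'ccb' ignored (set empty)
after full input: {}  (accept=1 not in)

Answer: REJECT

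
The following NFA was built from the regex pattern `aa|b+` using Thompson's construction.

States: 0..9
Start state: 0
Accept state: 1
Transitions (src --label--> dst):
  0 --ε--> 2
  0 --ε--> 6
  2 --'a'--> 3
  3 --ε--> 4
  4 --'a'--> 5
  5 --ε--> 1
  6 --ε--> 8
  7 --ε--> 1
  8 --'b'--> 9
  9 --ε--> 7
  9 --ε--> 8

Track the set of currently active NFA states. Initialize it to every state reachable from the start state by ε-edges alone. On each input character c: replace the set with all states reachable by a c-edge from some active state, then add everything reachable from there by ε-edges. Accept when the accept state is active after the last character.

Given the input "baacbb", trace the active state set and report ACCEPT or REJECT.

initial (ε-close {0}): {0,2,6,8}
'b' @ 1: {1,7,8,9}  ✓accept
'a' @ 2: {}  — state set empty
rest 'acbb' ignored (set empty)
final: {}; accept 1 not in set

Answer: REJECT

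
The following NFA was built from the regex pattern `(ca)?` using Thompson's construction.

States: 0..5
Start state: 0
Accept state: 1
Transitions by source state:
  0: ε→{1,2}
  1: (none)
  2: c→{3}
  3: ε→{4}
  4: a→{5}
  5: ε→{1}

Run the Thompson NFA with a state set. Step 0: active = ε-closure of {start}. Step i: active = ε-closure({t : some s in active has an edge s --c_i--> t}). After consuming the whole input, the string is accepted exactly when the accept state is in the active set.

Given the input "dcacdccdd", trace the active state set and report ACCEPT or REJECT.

start: ε-closure({0}) = {0,1,2}
'd' @ 1: {}  — dead — no transitions
rest 'cacdccdd' ignored (set empty)
final: {}; accept 1 not in set

Answer: REJECT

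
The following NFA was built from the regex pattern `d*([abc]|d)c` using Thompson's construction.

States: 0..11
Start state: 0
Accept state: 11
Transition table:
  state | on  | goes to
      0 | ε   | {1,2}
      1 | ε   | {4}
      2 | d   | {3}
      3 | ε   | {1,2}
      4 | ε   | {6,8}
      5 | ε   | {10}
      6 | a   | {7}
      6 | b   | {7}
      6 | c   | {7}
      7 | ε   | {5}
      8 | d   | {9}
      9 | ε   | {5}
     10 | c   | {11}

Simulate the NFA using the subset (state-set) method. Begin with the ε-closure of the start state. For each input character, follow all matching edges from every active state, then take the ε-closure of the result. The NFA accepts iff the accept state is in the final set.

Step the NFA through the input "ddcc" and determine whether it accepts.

Answer: ACCEPT

Steps:
S₀ = ε-closure({0}) = {0,1,2,4,6,8}
'd' @ 1: {1,2,3,4,5,6,8,9,10}
'd' @ 2: {1,2,3,4,5,6,8,9,10}
'c' @ 3: {5,7,10,11}  (accept∈set)
'c' @ 4: {11}  (accept∈set)
final: {11}; accept 11 in set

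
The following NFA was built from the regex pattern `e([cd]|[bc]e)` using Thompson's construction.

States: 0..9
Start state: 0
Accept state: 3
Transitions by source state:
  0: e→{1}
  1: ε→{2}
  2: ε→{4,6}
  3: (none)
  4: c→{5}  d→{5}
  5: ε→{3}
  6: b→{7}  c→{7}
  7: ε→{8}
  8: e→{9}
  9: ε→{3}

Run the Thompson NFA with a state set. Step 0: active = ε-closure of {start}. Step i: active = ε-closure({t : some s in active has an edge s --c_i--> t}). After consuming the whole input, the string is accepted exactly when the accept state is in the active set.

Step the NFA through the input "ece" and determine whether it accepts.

S₀ = ε-closure({0}) = {0}
'e' @ 1: {1,2,4,6}
'c' @ 2: {3,5,7,8}  (accept∈set)
'e' @ 3: {3,9}  (accept∈set)
after full input: {3,9}  (accept=3 in)

Answer: ACCEPT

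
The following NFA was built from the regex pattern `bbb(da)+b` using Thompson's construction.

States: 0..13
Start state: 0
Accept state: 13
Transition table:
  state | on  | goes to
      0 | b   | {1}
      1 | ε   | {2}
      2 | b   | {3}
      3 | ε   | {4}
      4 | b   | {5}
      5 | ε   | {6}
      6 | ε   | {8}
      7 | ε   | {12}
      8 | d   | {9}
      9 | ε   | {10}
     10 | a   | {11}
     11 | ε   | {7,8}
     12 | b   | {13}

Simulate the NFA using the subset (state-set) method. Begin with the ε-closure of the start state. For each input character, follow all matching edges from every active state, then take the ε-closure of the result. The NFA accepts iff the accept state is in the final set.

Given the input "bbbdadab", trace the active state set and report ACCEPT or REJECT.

Answer: ACCEPT

Steps:
S₀ = ε-closure({0}) = {0}
'b' @ 1: {1,2}
'b' @ 2: {3,4}
'b' @ 3: {5,6,8}
'd' @ 4: {9,10}
'a' @ 5: {7,8,11,12}
'd' @ 6: {9,10}
'a' @ 7: {7,8,11,12}
'b' @ 8: {13}  (accept∈set)
end set {13} — state 13 in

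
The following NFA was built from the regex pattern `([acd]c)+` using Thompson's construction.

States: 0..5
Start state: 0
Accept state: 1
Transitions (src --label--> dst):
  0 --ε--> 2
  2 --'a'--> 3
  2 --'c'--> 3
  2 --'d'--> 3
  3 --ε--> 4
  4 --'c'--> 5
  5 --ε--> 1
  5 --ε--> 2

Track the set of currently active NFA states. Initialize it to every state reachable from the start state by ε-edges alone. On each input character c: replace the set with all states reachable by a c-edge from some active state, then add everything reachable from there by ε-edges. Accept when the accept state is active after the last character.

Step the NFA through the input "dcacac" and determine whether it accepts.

Answer: ACCEPT

Trace:
start: ε-closure({0}) = {0,2}
'd' @ 1: {3,4}
'c' @ 2: {1,2,5}  (accept∈set)
'a' @ 3: {3,4}
'c' @ 4: {1,2,5}  (accept∈set)
'a' @ 5: {3,4}
'c' @ 6: {1,2,5}  (accept∈set)
after full input: {1,2,5}  (accept=1 in)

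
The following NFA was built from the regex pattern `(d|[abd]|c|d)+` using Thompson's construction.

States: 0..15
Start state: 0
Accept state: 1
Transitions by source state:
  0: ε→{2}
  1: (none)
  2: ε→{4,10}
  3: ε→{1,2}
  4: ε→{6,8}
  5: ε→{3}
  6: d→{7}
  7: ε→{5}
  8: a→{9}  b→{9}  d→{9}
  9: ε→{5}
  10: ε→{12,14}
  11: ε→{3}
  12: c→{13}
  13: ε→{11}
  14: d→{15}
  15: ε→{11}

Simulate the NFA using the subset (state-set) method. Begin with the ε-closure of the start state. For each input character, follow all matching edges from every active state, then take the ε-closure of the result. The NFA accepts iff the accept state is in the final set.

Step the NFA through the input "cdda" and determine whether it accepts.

Answer: ACCEPT

Derivation:
S₀ = ε-closure({0}) = {0,2,4,6,8,10,12,14}
'c' @ 1: {1,2,3,4,6,8,10,11,12,13,14}  ✓accept
'd' @ 2: {1,2,3,4,5,6,7,8,9,10,11,12,14,15}  ✓accept
'd' @ 3: {1,2,3,4,5,6,7,8,9,10,11,12,14,15}  ✓accept
'a' @ 4: {1,2,3,4,5,6,8,9,10,12,14}  ✓accept
after full input: {1,2,3,4,5,6,8,9,10,12,14}  (accept=1 in)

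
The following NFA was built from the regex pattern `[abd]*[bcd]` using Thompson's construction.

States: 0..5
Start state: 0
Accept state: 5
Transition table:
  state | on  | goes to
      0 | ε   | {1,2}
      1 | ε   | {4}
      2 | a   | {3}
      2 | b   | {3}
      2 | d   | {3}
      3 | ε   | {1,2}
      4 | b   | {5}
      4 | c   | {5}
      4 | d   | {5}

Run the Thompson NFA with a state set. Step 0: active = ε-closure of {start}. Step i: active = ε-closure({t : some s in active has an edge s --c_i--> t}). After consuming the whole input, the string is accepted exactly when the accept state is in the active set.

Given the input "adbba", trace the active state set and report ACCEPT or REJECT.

Answer: REJECT

Derivation:
initial (ε-close {0}): {0,1,2,4}
'a' @ 1: {1,2,3,4}
'd' @ 2: {1,2,3,4,5}  ✓accept
'b' @ 3: {1,2,3,4,5}  ✓accept
'b' @ 4: {1,2,3,4,5}  ✓accept
'a' @ 5: {1,2,3,4}
after full input: {1,2,3,4}  (accept=5 not in)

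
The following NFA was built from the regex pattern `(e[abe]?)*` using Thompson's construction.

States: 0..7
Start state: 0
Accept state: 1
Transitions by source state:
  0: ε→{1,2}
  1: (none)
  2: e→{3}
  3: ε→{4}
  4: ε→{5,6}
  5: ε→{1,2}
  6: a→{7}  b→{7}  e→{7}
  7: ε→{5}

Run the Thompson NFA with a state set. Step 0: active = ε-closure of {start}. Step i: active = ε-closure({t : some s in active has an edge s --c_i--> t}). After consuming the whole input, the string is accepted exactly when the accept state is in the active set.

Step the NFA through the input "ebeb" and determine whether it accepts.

S₀ = ε-closure({0}) = {0,1,2}
'e' @ 1: {1,2,3,4,5,6}  [accepting]
'b' @ 2: {1,2,5,7}  [accepting]
'e' @ 3: {1,2,3,4,5,6}  [accepting]
'b' @ 4: {1,2,5,7}  [accepting]
after full input: {1,2,5,7}  (accept=1 in)

Answer: ACCEPT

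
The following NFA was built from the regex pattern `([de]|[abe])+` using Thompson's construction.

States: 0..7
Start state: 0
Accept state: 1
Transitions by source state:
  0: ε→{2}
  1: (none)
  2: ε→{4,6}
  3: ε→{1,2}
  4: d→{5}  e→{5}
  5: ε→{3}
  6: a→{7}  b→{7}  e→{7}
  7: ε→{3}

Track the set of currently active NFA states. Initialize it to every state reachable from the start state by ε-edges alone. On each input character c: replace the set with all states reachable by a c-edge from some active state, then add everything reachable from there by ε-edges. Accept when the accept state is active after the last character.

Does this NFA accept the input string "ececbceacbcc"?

S₀ = ε-closure({0}) = {0,2,4,6}
'e' @ 1: {1,2,3,4,5,6,7}  ✓accept
'c' @ 2: {}  — no active states
rest 'ecbceacbcc' ignored (set empty)
end set {} — state 1 not in

Answer: REJECT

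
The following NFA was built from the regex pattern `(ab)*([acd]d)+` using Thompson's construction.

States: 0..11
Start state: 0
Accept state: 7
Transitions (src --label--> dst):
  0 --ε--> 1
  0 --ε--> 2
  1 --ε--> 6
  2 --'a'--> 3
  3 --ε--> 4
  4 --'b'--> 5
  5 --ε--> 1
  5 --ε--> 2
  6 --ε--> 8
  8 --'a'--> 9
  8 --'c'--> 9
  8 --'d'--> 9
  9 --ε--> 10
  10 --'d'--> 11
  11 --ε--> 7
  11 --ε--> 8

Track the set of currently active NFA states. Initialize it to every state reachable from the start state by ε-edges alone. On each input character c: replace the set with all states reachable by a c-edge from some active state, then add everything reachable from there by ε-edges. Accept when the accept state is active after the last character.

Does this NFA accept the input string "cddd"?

Answer: ACCEPT

Trace:
start: ε-closure({0}) = {0,1,2,6,8}
'c' @ 1: {9,10}
'd' @ 2: {7,8,11}  ✓accept
'd' @ 3: {9,10}
'd' @ 4: {7,8,11}  ✓accept
after full input: {7,8,11}  (accept=7 in)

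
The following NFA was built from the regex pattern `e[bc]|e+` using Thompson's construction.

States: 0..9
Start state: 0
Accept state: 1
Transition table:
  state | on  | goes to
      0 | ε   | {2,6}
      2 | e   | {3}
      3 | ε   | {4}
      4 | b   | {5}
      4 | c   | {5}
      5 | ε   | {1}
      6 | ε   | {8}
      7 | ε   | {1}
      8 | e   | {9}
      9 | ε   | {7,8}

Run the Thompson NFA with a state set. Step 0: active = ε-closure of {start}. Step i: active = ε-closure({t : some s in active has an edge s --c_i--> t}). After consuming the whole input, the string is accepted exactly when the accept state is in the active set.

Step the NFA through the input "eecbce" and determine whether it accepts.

Answer: REJECT

Derivation:
initial (ε-close {0}): {0,2,6,8}
'e' @ 1: {1,3,4,7,8,9}  [accepting]
'e' @ 2: {1,7,8,9}  [accepting]
'c' @ 3: {}  — dead — no transitions
rest 'bce' ignored (set empty)
end set {} — state 1 not in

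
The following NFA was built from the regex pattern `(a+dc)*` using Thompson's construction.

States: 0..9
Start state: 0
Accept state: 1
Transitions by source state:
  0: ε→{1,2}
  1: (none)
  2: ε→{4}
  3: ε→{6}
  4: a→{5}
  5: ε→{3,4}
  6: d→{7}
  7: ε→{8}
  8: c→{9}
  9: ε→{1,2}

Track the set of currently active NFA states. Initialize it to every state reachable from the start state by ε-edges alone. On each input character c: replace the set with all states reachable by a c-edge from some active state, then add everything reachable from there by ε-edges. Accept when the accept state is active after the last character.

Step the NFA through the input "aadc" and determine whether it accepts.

initial (ε-close {0}): {0,1,2,4}
'a' @ 1: {3,4,5,6}
'a' @ 2: {3,4,5,6}
'd' @ 3: {7,8}
'c' @ 4: {1,2,4,9}  (accept∈set)
end set {1,2,4,9} — state 1 in

Answer: ACCEPT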